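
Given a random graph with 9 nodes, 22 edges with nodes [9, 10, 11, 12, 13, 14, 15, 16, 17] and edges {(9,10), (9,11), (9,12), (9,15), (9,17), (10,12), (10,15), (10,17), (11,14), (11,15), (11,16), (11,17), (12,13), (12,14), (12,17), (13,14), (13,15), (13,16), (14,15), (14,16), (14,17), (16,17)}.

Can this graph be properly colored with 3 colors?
No, G is not 3-colorable

The clique on vertices [9, 10, 12, 17] has size 4 > 3, so it alone needs 4 colors.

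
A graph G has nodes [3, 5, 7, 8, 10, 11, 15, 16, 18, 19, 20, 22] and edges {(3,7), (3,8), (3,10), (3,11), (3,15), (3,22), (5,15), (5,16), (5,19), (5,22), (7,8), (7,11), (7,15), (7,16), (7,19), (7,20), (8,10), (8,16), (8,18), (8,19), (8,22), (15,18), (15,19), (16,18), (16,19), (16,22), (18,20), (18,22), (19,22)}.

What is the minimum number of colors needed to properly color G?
χ(G) = 4

Clique number ω(G) = 4 (lower bound: χ ≥ ω).
The clique on [5, 16, 19, 22] has size 4, forcing χ ≥ 4, and the coloring below uses 4 colors, so χ(G) = 4.
A valid 4-coloring: color 1: [7, 10, 22]; color 2: [5, 8, 11, 20]; color 3: [3, 18, 19]; color 4: [15, 16].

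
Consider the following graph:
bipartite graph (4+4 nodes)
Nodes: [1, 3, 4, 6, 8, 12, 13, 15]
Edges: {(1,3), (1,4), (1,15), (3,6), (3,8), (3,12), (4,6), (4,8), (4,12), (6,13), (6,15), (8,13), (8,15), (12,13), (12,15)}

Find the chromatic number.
χ(G) = 2

Clique number ω(G) = 2 (lower bound: χ ≥ ω).
The graph is bipartite (no odd cycle), so 2 colors suffice: χ(G) = 2.
A valid 2-coloring: color 1: [1, 6, 8, 12]; color 2: [3, 4, 13, 15].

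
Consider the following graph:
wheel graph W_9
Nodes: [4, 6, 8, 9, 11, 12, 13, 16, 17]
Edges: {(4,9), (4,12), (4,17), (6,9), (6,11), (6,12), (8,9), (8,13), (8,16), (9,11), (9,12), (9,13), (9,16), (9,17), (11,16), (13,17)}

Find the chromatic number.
Clique number ω(G) = 3 (lower bound: χ ≥ ω).
The clique on [4, 9, 17] has size 3, forcing χ ≥ 3, and the coloring below uses 3 colors, so χ(G) = 3.
A valid 3-coloring: color 1: [9]; color 2: [4, 6, 13, 16]; color 3: [8, 11, 12, 17].

χ(G) = 3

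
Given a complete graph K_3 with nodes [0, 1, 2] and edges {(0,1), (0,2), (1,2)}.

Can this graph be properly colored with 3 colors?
A valid 3-coloring: color 1: [0]; color 2: [1]; color 3: [2].
(χ(G) = 3 ≤ 3.)

Yes, G is 3-colorable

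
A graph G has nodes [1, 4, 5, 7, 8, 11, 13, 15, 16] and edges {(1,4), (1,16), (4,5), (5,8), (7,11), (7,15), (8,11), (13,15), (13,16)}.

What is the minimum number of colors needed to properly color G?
Clique number ω(G) = 2 (lower bound: χ ≥ ω).
Odd cycle [4, 5, 8, 11, 7, 15, 13, 16, 1] needs 3 colors (χ ≥ 3).
The coloring below uses 3 colors, so χ(G) = 3.
A valid 3-coloring: color 1: [4, 7, 8, 16]; color 2: [1, 5, 11, 15]; color 3: [13].

χ(G) = 3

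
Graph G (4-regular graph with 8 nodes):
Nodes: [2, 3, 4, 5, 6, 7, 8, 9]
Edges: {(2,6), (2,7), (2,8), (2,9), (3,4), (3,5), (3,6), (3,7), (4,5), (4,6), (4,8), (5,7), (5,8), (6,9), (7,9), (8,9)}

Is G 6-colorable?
A valid 6-coloring: color 1: [4, 7]; color 2: [5, 6]; color 3: [3, 9]; color 4: [8]; color 5: [2].
(χ(G) = 4 ≤ 6.)

Yes, G is 6-colorable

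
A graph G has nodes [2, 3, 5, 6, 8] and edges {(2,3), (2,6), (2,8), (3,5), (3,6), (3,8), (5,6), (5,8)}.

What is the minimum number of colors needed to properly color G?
χ(G) = 3

Clique number ω(G) = 3 (lower bound: χ ≥ ω).
The clique on [2, 3, 8] has size 3, forcing χ ≥ 3, and the coloring below uses 3 colors, so χ(G) = 3.
A valid 3-coloring: color 1: [3]; color 2: [6, 8]; color 3: [2, 5].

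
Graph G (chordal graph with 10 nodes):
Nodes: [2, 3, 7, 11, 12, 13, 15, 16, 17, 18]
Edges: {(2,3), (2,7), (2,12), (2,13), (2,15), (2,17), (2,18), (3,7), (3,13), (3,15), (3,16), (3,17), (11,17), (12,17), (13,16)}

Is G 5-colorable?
A valid 5-coloring: color 1: [2, 11, 16]; color 2: [3, 12, 18]; color 3: [7, 13, 15, 17].
(χ(G) = 3 ≤ 5.)

Yes, G is 5-colorable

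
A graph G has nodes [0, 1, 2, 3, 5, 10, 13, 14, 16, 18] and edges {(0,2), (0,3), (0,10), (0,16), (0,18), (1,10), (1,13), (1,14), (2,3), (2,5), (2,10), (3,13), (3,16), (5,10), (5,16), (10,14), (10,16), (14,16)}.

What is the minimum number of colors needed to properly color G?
Clique number ω(G) = 3 (lower bound: χ ≥ ω).
The clique on [0, 10, 16] has size 3, forcing χ ≥ 3, and the coloring below uses 3 colors, so χ(G) = 3.
A valid 3-coloring: color 1: [3, 10, 18]; color 2: [1, 2, 16]; color 3: [0, 5, 13, 14].

χ(G) = 3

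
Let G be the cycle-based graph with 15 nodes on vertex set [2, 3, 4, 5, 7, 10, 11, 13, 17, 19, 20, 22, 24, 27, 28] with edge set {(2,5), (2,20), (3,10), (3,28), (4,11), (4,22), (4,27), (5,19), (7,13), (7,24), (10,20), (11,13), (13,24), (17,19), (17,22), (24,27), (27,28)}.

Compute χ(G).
Clique number ω(G) = 3 (lower bound: χ ≥ ω).
The clique on [7, 13, 24] has size 3, forcing χ ≥ 3, and the coloring below uses 3 colors, so χ(G) = 3.
A valid 3-coloring: color 1: [2, 10, 13, 19, 22, 27]; color 2: [3, 4, 5, 17, 20, 24]; color 3: [7, 11, 28].

χ(G) = 3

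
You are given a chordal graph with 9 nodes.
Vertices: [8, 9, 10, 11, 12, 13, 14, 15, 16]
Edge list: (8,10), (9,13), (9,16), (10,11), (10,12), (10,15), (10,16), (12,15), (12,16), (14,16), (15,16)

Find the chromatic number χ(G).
Clique number ω(G) = 4 (lower bound: χ ≥ ω).
The clique on [10, 12, 15, 16] has size 4, forcing χ ≥ 4, and the coloring below uses 4 colors, so χ(G) = 4.
A valid 4-coloring: color 1: [9, 10, 14]; color 2: [8, 11, 13, 16]; color 3: [15]; color 4: [12].

χ(G) = 4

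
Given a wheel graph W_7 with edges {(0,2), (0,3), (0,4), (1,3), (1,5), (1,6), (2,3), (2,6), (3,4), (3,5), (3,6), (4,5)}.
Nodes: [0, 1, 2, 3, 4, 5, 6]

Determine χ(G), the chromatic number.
χ(G) = 3

Clique number ω(G) = 3 (lower bound: χ ≥ ω).
The clique on [0, 2, 3] has size 3, forcing χ ≥ 3, and the coloring below uses 3 colors, so χ(G) = 3.
A valid 3-coloring: color 1: [3]; color 2: [0, 5, 6]; color 3: [1, 2, 4].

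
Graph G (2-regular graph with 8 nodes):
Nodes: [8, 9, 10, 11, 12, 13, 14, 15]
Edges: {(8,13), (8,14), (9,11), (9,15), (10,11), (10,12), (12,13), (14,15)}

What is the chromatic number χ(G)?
Clique number ω(G) = 2 (lower bound: χ ≥ ω).
The graph is bipartite (no odd cycle), so 2 colors suffice: χ(G) = 2.
A valid 2-coloring: color 1: [9, 10, 13, 14]; color 2: [8, 11, 12, 15].

χ(G) = 2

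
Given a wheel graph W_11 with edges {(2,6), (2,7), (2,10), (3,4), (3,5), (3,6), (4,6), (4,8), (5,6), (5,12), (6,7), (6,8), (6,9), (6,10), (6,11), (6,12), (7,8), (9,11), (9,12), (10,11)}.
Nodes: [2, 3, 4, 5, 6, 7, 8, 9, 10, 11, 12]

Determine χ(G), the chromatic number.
Clique number ω(G) = 3 (lower bound: χ ≥ ω).
The clique on [2, 6, 10] has size 3, forcing χ ≥ 3, and the coloring below uses 3 colors, so χ(G) = 3.
A valid 3-coloring: color 1: [6]; color 2: [4, 5, 7, 9, 10]; color 3: [2, 3, 8, 11, 12].

χ(G) = 3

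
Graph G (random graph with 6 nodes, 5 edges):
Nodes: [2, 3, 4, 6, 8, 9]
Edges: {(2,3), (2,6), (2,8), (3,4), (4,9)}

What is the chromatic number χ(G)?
Clique number ω(G) = 2 (lower bound: χ ≥ ω).
The graph is bipartite (no odd cycle), so 2 colors suffice: χ(G) = 2.
A valid 2-coloring: color 1: [2, 4]; color 2: [3, 6, 8, 9].

χ(G) = 2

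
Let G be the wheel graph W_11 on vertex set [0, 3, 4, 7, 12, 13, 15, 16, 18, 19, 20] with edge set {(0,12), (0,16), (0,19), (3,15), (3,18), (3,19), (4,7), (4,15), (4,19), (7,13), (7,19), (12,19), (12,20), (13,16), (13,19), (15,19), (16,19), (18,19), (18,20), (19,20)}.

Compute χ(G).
χ(G) = 3

Clique number ω(G) = 3 (lower bound: χ ≥ ω).
The clique on [0, 16, 19] has size 3, forcing χ ≥ 3, and the coloring below uses 3 colors, so χ(G) = 3.
A valid 3-coloring: color 1: [19]; color 2: [7, 12, 15, 16, 18]; color 3: [0, 3, 4, 13, 20].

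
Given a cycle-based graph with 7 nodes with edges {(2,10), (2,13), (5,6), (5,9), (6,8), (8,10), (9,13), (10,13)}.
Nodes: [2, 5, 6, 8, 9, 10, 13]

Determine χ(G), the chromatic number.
Clique number ω(G) = 3 (lower bound: χ ≥ ω).
The clique on [2, 10, 13] has size 3, forcing χ ≥ 3, and the coloring below uses 3 colors, so χ(G) = 3.
A valid 3-coloring: color 1: [5, 8, 13]; color 2: [6, 9, 10]; color 3: [2].

χ(G) = 3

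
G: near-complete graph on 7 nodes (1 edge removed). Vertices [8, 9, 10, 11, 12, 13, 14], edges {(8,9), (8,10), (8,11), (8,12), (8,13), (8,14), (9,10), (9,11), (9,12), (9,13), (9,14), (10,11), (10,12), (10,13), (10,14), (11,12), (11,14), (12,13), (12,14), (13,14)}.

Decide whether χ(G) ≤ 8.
A valid 8-coloring: color 1: [14]; color 2: [8]; color 3: [9]; color 4: [10]; color 5: [12]; color 6: [11, 13].
(χ(G) = 6 ≤ 8.)

Yes, G is 8-colorable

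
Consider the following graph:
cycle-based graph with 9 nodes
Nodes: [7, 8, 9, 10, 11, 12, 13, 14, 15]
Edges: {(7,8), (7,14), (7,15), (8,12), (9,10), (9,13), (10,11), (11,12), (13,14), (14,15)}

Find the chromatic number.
χ(G) = 3

Clique number ω(G) = 3 (lower bound: χ ≥ ω).
The clique on [7, 14, 15] has size 3, forcing χ ≥ 3, and the coloring below uses 3 colors, so χ(G) = 3.
A valid 3-coloring: color 1: [8, 9, 11, 14]; color 2: [7, 10, 12, 13]; color 3: [15].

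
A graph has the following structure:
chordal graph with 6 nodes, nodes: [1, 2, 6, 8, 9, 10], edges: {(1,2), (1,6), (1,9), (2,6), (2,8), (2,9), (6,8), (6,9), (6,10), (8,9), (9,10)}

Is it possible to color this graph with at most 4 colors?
Yes, G is 4-colorable

A valid 4-coloring: color 1: [6]; color 2: [9]; color 3: [2, 10]; color 4: [1, 8].
(χ(G) = 4 ≤ 4.)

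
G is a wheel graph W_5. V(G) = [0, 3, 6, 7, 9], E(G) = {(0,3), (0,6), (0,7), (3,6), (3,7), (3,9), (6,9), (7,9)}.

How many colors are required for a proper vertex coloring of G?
χ(G) = 3

Clique number ω(G) = 3 (lower bound: χ ≥ ω).
The clique on [0, 3, 6] has size 3, forcing χ ≥ 3, and the coloring below uses 3 colors, so χ(G) = 3.
A valid 3-coloring: color 1: [3]; color 2: [6, 7]; color 3: [0, 9].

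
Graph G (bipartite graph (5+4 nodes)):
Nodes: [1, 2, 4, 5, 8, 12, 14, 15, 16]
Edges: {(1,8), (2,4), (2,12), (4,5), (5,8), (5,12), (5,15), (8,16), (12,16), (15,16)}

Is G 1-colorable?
Edge (1,8) forces its endpoints to differ, so 1 color is not enough.

No, G is not 1-colorable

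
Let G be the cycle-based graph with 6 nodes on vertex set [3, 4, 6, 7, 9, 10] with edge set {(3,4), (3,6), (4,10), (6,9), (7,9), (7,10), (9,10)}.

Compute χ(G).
χ(G) = 3

Clique number ω(G) = 3 (lower bound: χ ≥ ω).
The clique on [7, 9, 10] has size 3, forcing χ ≥ 3, and the coloring below uses 3 colors, so χ(G) = 3.
A valid 3-coloring: color 1: [3, 9]; color 2: [6, 10]; color 3: [4, 7].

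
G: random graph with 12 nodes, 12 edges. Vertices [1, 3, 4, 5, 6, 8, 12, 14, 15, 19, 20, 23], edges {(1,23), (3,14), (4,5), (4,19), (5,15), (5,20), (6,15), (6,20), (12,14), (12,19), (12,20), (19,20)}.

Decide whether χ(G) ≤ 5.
A valid 5-coloring: color 1: [4, 8, 14, 15, 20, 23]; color 2: [1, 3, 5, 6, 12]; color 3: [19].
(χ(G) = 3 ≤ 5.)

Yes, G is 5-colorable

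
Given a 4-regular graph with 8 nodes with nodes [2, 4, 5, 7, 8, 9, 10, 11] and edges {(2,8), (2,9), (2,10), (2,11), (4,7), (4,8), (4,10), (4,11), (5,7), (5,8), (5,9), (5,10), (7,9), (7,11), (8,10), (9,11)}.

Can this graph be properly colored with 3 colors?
Suppose a proper 3-coloring c exists. The clique [2, 8, 10] takes 3 distinct colors; by symmetry let c(2) = 1, c(8) = 2, c(10) = 3.
- Vertex 4: neighbors [8, 10] already have colors [2, 3] ⇒ c(4) = 1.
- Vertex 5: neighbors [8, 10] already have colors [2, 3] ⇒ c(5) = 1.
- Vertex 7: neighbors [4] already have colors [1]; try each remaining color.
- Case c(7) = 2:
  - Vertex 9: neighbors [2, 7] already have colors [1, 2] ⇒ c(9) = 3.
  - Vertex 11: neighbors [2, 7, 9] already have colors [1, 2, 3] — all 3 colors blocked. Contradiction.
- Case c(7) = 3:
  - Vertex 9: neighbors [2, 7] already have colors [1, 3] ⇒ c(9) = 2.
  - Vertex 11: neighbors [2, 9, 7] already have colors [1, 2, 3] — all 3 colors blocked. Contradiction.
Every case ends in a contradiction, so G has no proper 3-coloring (χ ≥ 4).

No, G is not 3-colorable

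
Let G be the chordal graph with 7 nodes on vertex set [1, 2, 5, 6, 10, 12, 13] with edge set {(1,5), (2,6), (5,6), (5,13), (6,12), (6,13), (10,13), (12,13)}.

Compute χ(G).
Clique number ω(G) = 3 (lower bound: χ ≥ ω).
The clique on [6, 12, 13] has size 3, forcing χ ≥ 3, and the coloring below uses 3 colors, so χ(G) = 3.
A valid 3-coloring: color 1: [1, 2, 13]; color 2: [6, 10]; color 3: [5, 12].

χ(G) = 3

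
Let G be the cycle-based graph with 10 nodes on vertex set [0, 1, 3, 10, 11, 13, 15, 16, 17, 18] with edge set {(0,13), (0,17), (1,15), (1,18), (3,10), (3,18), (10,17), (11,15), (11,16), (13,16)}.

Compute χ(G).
χ(G) = 2

Clique number ω(G) = 2 (lower bound: χ ≥ ω).
The graph is bipartite (no odd cycle), so 2 colors suffice: χ(G) = 2.
A valid 2-coloring: color 1: [0, 10, 15, 16, 18]; color 2: [1, 3, 11, 13, 17].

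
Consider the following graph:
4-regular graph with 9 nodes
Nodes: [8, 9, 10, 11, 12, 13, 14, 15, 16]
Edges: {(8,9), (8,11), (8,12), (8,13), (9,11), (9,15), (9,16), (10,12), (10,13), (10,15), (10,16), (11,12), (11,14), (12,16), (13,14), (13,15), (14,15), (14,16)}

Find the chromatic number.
χ(G) = 3

Clique number ω(G) = 3 (lower bound: χ ≥ ω).
The clique on [8, 9, 11] has size 3, forcing χ ≥ 3, and the coloring below uses 3 colors, so χ(G) = 3.
A valid 3-coloring: color 1: [11, 15, 16]; color 2: [9, 12, 13]; color 3: [8, 10, 14].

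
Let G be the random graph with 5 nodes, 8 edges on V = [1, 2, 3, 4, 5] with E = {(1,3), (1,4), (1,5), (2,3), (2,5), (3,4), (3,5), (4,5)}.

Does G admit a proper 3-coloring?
No, G is not 3-colorable

The clique on vertices [1, 3, 4, 5] has size 4 > 3, so it alone needs 4 colors.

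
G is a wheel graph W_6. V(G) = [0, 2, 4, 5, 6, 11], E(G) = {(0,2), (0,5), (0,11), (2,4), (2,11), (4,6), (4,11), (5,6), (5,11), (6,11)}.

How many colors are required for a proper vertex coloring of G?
Clique number ω(G) = 3 (lower bound: χ ≥ ω).
Odd cycle [4, 2, 0, 5, 6] needs 3 colors (χ ≥ 3).
Vertex 11 is adjacent to every vertex of [0, 2, 4, 5, 6], which already need 3 colors among themselves, so 11 needs a new color (χ ≥ 4).
The coloring below uses 4 colors, so χ(G) = 4.
A valid 4-coloring: color 1: [11]; color 2: [4, 5]; color 3: [2, 6]; color 4: [0].

χ(G) = 4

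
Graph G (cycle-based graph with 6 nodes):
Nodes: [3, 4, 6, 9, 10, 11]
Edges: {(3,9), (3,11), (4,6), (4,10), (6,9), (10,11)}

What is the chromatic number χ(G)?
χ(G) = 2

Clique number ω(G) = 2 (lower bound: χ ≥ ω).
The graph is bipartite (no odd cycle), so 2 colors suffice: χ(G) = 2.
A valid 2-coloring: color 1: [3, 6, 10]; color 2: [4, 9, 11].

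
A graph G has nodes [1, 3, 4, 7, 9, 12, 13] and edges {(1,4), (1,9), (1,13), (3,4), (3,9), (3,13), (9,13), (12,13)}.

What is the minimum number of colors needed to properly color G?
Clique number ω(G) = 3 (lower bound: χ ≥ ω).
The clique on [1, 9, 13] has size 3, forcing χ ≥ 3, and the coloring below uses 3 colors, so χ(G) = 3.
A valid 3-coloring: color 1: [4, 7, 13]; color 2: [1, 3, 12]; color 3: [9].

χ(G) = 3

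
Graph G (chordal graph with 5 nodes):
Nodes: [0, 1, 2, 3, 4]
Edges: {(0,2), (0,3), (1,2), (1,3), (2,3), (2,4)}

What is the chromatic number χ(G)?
χ(G) = 3

Clique number ω(G) = 3 (lower bound: χ ≥ ω).
The clique on [0, 2, 3] has size 3, forcing χ ≥ 3, and the coloring below uses 3 colors, so χ(G) = 3.
A valid 3-coloring: color 1: [2]; color 2: [3, 4]; color 3: [0, 1].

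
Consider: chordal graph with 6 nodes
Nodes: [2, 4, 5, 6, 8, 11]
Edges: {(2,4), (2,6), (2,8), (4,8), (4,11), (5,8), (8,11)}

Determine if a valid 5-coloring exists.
Yes, G is 5-colorable

A valid 5-coloring: color 1: [6, 8]; color 2: [4, 5]; color 3: [2, 11].
(χ(G) = 3 ≤ 5.)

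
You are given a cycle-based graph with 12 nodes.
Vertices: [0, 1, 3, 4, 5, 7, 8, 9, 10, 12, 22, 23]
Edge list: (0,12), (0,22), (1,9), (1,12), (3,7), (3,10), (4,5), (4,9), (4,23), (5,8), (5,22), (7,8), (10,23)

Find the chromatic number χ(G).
Clique number ω(G) = 2 (lower bound: χ ≥ ω).
Odd cycle [22, 0, 12, 1, 9, 4, 5] needs 3 colors (χ ≥ 3).
The coloring below uses 3 colors, so χ(G) = 3.
A valid 3-coloring: color 1: [0, 1, 5, 7, 23]; color 2: [4, 8, 10, 12, 22]; color 3: [3, 9].

χ(G) = 3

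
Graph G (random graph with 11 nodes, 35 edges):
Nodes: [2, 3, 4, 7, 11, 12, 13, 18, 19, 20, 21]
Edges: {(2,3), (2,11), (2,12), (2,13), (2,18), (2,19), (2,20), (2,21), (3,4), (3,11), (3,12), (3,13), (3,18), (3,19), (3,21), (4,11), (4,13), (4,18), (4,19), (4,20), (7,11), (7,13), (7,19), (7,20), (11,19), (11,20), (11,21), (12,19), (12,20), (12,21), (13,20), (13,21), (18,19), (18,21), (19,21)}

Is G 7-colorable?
Yes, G is 7-colorable

A valid 7-coloring: color 1: [3, 20]; color 2: [13, 19]; color 3: [2, 4, 7]; color 4: [21]; color 5: [11, 12, 18].
(χ(G) = 5 ≤ 7.)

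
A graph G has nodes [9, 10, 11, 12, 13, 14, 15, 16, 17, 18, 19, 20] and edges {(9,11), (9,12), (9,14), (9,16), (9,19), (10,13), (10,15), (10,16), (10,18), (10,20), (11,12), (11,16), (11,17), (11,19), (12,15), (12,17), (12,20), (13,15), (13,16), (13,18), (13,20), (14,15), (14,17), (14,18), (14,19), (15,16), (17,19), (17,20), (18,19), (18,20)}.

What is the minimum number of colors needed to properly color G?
Clique number ω(G) = 4 (lower bound: χ ≥ ω).
The clique on [10, 13, 15, 16] has size 4, forcing χ ≥ 4, and the coloring below uses 4 colors, so χ(G) = 4.
A valid 4-coloring: color 1: [16, 19, 20]; color 2: [9, 15, 17, 18]; color 3: [10, 11, 14]; color 4: [12, 13].

χ(G) = 4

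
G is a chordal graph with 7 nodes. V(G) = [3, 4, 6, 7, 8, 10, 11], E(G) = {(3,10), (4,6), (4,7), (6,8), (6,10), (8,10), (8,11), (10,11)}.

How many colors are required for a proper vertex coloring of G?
χ(G) = 3

Clique number ω(G) = 3 (lower bound: χ ≥ ω).
The clique on [8, 10, 11] has size 3, forcing χ ≥ 3, and the coloring below uses 3 colors, so χ(G) = 3.
A valid 3-coloring: color 1: [4, 10]; color 2: [3, 6, 7, 11]; color 3: [8].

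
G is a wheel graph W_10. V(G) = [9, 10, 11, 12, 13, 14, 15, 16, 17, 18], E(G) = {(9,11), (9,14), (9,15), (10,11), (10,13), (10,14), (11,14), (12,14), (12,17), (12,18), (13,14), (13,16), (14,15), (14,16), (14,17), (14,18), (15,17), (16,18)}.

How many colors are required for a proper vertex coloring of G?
Clique number ω(G) = 3 (lower bound: χ ≥ ω).
Odd cycle [15, 17, 12, 18, 16, 13, 10, 11, 9] needs 3 colors (χ ≥ 3).
Vertex 14 is adjacent to every vertex of [9, 10, 11, 12, 13, 15, 16, 17, 18], which already need 3 colors among themselves, so 14 needs a new color (χ ≥ 4).
The coloring below uses 4 colors, so χ(G) = 4.
A valid 4-coloring: color 1: [14]; color 2: [11, 12, 15, 16]; color 3: [9, 13, 17, 18]; color 4: [10].

χ(G) = 4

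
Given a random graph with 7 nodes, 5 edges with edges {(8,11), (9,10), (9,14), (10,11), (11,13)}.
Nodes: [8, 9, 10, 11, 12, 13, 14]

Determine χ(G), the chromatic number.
Clique number ω(G) = 2 (lower bound: χ ≥ ω).
The graph is bipartite (no odd cycle), so 2 colors suffice: χ(G) = 2.
A valid 2-coloring: color 1: [9, 11, 12]; color 2: [8, 10, 13, 14].

χ(G) = 2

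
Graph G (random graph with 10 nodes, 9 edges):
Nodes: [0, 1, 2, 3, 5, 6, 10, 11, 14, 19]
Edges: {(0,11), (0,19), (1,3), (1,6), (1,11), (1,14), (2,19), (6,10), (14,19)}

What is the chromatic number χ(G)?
χ(G) = 3

Clique number ω(G) = 2 (lower bound: χ ≥ ω).
Odd cycle [19, 0, 11, 1, 14] needs 3 colors (χ ≥ 3).
The coloring below uses 3 colors, so χ(G) = 3.
A valid 3-coloring: color 1: [1, 5, 10, 19]; color 2: [2, 3, 6, 11, 14]; color 3: [0].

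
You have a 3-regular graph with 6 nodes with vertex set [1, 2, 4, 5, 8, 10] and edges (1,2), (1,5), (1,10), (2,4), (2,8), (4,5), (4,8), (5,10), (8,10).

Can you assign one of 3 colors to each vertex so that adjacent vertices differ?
A valid 3-coloring: color 1: [4, 10]; color 2: [1, 8]; color 3: [2, 5].
(χ(G) = 3 ≤ 3.)

Yes, G is 3-colorable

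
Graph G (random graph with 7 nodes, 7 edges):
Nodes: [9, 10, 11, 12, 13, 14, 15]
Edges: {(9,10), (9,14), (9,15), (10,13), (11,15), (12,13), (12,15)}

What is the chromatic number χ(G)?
χ(G) = 3

Clique number ω(G) = 2 (lower bound: χ ≥ ω).
Odd cycle [13, 12, 15, 9, 10] needs 3 colors (χ ≥ 3).
The coloring below uses 3 colors, so χ(G) = 3.
A valid 3-coloring: color 1: [10, 14, 15]; color 2: [9, 11, 13]; color 3: [12].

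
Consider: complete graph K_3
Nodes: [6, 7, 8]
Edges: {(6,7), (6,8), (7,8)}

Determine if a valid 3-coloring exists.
A valid 3-coloring: color 1: [6]; color 2: [7]; color 3: [8].
(χ(G) = 3 ≤ 3.)

Yes, G is 3-colorable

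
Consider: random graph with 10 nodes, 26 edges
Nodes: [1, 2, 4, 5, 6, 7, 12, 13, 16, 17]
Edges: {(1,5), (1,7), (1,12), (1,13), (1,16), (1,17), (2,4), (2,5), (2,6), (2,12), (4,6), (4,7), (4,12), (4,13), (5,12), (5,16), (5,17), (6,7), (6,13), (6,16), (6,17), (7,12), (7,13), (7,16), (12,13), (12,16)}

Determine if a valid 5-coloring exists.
A valid 5-coloring: color 1: [6, 12]; color 2: [5, 7]; color 3: [1, 4]; color 4: [2, 13, 16, 17].
(χ(G) = 4 ≤ 5.)

Yes, G is 5-colorable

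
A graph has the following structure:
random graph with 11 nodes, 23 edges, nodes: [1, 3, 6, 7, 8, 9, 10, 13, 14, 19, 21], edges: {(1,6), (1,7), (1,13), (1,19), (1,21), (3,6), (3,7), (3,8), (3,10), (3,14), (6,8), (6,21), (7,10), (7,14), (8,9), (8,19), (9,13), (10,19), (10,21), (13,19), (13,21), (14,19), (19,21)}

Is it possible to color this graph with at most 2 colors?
The clique on vertices [1, 13, 19, 21] has size 4 > 2, so it alone needs 4 colors.

No, G is not 2-colorable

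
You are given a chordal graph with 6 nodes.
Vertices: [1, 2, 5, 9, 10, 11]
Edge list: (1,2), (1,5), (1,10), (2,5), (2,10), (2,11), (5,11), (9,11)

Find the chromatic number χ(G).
χ(G) = 3

Clique number ω(G) = 3 (lower bound: χ ≥ ω).
The clique on [1, 2, 10] has size 3, forcing χ ≥ 3, and the coloring below uses 3 colors, so χ(G) = 3.
A valid 3-coloring: color 1: [2, 9]; color 2: [1, 11]; color 3: [5, 10].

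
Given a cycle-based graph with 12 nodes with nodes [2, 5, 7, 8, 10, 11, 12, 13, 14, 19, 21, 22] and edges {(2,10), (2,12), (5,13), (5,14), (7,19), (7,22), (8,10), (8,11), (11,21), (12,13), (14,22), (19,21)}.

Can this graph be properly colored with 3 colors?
Yes, G is 3-colorable

A valid 3-coloring: color 1: [2, 7, 8, 13, 14, 21]; color 2: [5, 10, 11, 12, 19, 22].
(χ(G) = 2 ≤ 3.)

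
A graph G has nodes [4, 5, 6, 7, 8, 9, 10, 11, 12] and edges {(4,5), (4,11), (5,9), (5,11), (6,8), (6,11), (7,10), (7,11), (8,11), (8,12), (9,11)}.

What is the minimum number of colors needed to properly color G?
χ(G) = 3

Clique number ω(G) = 3 (lower bound: χ ≥ ω).
The clique on [6, 8, 11] has size 3, forcing χ ≥ 3, and the coloring below uses 3 colors, so χ(G) = 3.
A valid 3-coloring: color 1: [10, 11, 12]; color 2: [5, 7, 8]; color 3: [4, 6, 9].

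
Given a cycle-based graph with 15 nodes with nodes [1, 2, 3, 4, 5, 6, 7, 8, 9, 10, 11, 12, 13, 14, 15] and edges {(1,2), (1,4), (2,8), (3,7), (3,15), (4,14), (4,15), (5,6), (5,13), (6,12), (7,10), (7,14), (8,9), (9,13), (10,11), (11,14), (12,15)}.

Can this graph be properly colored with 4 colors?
A valid 4-coloring: color 1: [2, 4, 5, 7, 9, 11, 12]; color 2: [1, 6, 8, 10, 13, 14, 15]; color 3: [3].
(χ(G) = 3 ≤ 4.)

Yes, G is 4-colorable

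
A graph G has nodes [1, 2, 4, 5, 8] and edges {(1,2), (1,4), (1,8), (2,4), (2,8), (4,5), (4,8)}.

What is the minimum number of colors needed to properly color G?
χ(G) = 4

Clique number ω(G) = 4 (lower bound: χ ≥ ω).
The clique on [1, 2, 4, 8] has size 4, forcing χ ≥ 4, and the coloring below uses 4 colors, so χ(G) = 4.
A valid 4-coloring: color 1: [4]; color 2: [2, 5]; color 3: [8]; color 4: [1].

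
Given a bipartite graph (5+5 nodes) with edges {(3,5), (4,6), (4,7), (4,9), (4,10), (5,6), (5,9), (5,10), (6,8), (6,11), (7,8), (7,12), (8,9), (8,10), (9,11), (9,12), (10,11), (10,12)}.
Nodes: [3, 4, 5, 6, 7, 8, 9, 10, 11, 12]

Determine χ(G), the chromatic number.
χ(G) = 2

Clique number ω(G) = 2 (lower bound: χ ≥ ω).
The graph is bipartite (no odd cycle), so 2 colors suffice: χ(G) = 2.
A valid 2-coloring: color 1: [3, 6, 7, 9, 10]; color 2: [4, 5, 8, 11, 12].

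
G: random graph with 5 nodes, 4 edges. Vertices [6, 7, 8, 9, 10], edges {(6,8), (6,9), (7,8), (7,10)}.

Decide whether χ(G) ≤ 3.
A valid 3-coloring: color 1: [8, 9, 10]; color 2: [6, 7].
(χ(G) = 2 ≤ 3.)

Yes, G is 3-colorable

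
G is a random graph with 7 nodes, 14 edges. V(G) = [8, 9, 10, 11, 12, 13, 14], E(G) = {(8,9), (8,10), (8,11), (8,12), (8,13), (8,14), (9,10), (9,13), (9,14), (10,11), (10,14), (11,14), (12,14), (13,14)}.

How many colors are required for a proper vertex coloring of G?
χ(G) = 4

Clique number ω(G) = 4 (lower bound: χ ≥ ω).
The clique on [8, 9, 10, 14] has size 4, forcing χ ≥ 4, and the coloring below uses 4 colors, so χ(G) = 4.
A valid 4-coloring: color 1: [14]; color 2: [8]; color 3: [10, 12, 13]; color 4: [9, 11].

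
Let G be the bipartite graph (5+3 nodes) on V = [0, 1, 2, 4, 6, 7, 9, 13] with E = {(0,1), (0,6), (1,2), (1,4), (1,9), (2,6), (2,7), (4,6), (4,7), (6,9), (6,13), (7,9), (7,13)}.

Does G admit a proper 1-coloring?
No, G is not 1-colorable

Edge (0,1) forces its endpoints to differ, so 1 color is not enough.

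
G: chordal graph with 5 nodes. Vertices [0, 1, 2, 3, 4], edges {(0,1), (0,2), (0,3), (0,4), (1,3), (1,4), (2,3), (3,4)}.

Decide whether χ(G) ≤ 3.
No, G is not 3-colorable

The clique on vertices [0, 1, 3, 4] has size 4 > 3, so it alone needs 4 colors.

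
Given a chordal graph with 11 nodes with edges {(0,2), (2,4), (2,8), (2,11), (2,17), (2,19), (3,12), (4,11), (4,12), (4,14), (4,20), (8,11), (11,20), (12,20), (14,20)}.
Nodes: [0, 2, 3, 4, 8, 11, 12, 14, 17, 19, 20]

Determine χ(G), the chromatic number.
Clique number ω(G) = 3 (lower bound: χ ≥ ω).
The clique on [2, 8, 11] has size 3, forcing χ ≥ 3, and the coloring below uses 3 colors, so χ(G) = 3.
A valid 3-coloring: color 1: [2, 3, 20]; color 2: [0, 4, 8, 17, 19]; color 3: [11, 12, 14].

χ(G) = 3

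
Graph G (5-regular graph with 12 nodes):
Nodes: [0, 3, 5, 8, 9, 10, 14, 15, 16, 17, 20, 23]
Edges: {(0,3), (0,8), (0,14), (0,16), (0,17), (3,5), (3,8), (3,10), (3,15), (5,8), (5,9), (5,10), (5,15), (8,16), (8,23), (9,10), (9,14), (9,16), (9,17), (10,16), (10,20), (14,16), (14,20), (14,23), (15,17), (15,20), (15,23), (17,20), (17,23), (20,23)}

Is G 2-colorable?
No, G is not 2-colorable

The clique on vertices [15, 17, 20, 23] has size 4 > 2, so it alone needs 4 colors.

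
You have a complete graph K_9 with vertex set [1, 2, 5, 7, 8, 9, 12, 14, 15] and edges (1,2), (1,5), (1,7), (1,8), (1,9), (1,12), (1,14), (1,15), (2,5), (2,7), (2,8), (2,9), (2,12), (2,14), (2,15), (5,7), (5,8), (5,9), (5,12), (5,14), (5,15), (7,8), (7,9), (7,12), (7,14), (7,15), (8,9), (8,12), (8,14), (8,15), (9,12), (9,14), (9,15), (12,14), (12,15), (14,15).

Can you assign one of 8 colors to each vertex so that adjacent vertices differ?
The clique on vertices [1, 2, 5, 7, 8, 9, 12, 14, 15] has size 9 > 8, so it alone needs 9 colors.

No, G is not 8-colorable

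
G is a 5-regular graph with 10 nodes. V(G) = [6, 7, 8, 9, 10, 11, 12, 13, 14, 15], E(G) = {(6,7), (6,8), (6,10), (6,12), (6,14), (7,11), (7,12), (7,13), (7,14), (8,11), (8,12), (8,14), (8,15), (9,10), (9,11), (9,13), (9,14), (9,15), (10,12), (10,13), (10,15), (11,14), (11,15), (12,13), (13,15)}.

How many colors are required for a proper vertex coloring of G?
χ(G) = 4

Clique number ω(G) = 4 (lower bound: χ ≥ ω).
The clique on [9, 10, 13, 15] has size 4, forcing χ ≥ 4, and the coloring below uses 4 colors, so χ(G) = 4.
A valid 4-coloring: color 1: [6, 11, 13]; color 2: [7, 8, 9]; color 3: [12, 14, 15]; color 4: [10].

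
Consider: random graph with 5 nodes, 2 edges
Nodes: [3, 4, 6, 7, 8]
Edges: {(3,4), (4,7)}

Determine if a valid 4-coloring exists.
Yes, G is 4-colorable

A valid 4-coloring: color 1: [4, 6, 8]; color 2: [3, 7].
(χ(G) = 2 ≤ 4.)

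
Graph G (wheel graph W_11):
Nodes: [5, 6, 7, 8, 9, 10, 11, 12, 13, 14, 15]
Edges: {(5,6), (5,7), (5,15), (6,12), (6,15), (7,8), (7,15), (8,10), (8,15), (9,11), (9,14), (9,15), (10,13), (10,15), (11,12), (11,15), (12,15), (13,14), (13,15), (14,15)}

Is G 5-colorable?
A valid 5-coloring: color 1: [15]; color 2: [5, 8, 9, 12, 13]; color 3: [6, 7, 10, 11, 14].
(χ(G) = 3 ≤ 5.)

Yes, G is 5-colorable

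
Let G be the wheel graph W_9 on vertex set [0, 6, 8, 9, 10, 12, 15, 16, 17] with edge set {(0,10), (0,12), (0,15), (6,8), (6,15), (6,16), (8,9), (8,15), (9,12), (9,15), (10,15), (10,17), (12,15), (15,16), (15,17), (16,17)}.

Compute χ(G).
χ(G) = 3

Clique number ω(G) = 3 (lower bound: χ ≥ ω).
The clique on [0, 10, 15] has size 3, forcing χ ≥ 3, and the coloring below uses 3 colors, so χ(G) = 3.
A valid 3-coloring: color 1: [15]; color 2: [8, 10, 12, 16]; color 3: [0, 6, 9, 17].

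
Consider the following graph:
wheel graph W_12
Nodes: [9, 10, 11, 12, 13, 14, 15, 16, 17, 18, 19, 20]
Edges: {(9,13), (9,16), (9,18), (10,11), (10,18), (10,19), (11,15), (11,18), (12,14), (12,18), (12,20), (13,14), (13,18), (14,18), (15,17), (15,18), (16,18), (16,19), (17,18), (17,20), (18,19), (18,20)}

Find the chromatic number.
Clique number ω(G) = 3 (lower bound: χ ≥ ω).
Odd cycle [13, 9, 16, 19, 10, 11, 15, 17, 20, 12, 14] needs 3 colors (χ ≥ 3).
Vertex 18 is adjacent to every vertex of [9, 10, 11, 12, 13, 14, 15, 16, 17, 19, 20], which already need 3 colors among themselves, so 18 needs a new color (χ ≥ 4).
The coloring below uses 4 colors, so χ(G) = 4.
A valid 4-coloring: color 1: [18]; color 2: [10, 12, 13, 15, 16]; color 3: [9, 11, 14, 17, 19]; color 4: [20].

χ(G) = 4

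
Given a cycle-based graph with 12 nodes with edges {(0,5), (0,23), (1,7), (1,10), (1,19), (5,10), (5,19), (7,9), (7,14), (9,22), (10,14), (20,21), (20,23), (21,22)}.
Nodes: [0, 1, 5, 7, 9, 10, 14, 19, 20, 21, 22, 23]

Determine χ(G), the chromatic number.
Clique number ω(G) = 2 (lower bound: χ ≥ ω).
The graph is bipartite (no odd cycle), so 2 colors suffice: χ(G) = 2.
A valid 2-coloring: color 1: [0, 7, 10, 19, 20, 22]; color 2: [1, 5, 9, 14, 21, 23].

χ(G) = 2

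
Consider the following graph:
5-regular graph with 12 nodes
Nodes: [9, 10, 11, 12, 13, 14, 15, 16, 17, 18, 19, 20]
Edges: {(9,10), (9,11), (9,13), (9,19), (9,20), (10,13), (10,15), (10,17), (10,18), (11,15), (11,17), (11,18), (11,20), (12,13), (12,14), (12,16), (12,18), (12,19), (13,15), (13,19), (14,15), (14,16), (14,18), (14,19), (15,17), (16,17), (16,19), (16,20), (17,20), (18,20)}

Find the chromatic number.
Clique number ω(G) = 4 (lower bound: χ ≥ ω).
The clique on [12, 14, 16, 19] has size 4, forcing χ ≥ 4, and the coloring below uses 4 colors, so χ(G) = 4.
A valid 4-coloring: color 1: [13, 14, 17]; color 2: [10, 19, 20]; color 3: [9, 15, 16, 18]; color 4: [11, 12].

χ(G) = 4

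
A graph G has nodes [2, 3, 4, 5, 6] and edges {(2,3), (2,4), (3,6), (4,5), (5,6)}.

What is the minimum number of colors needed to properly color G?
Clique number ω(G) = 2 (lower bound: χ ≥ ω).
Odd cycle [4, 2, 3, 6, 5] needs 3 colors (χ ≥ 3).
The coloring below uses 3 colors, so χ(G) = 3.
A valid 3-coloring: color 1: [4, 6]; color 2: [2, 5]; color 3: [3].

χ(G) = 3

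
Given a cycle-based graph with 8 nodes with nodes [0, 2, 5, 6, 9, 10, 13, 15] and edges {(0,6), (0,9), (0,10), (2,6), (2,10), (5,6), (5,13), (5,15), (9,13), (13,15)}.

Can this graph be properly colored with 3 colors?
Yes, G is 3-colorable

A valid 3-coloring: color 1: [0, 2, 5]; color 2: [6, 10, 13]; color 3: [9, 15].
(χ(G) = 3 ≤ 3.)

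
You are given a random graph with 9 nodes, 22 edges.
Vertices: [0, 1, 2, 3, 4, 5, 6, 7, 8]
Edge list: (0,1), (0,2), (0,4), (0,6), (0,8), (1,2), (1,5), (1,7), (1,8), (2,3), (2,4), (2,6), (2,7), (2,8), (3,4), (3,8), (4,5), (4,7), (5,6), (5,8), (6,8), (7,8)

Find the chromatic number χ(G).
χ(G) = 4

Clique number ω(G) = 4 (lower bound: χ ≥ ω).
The clique on [0, 1, 2, 8] has size 4, forcing χ ≥ 4, and the coloring below uses 4 colors, so χ(G) = 4.
A valid 4-coloring: color 1: [2, 5]; color 2: [4, 8]; color 3: [0, 3, 7]; color 4: [1, 6].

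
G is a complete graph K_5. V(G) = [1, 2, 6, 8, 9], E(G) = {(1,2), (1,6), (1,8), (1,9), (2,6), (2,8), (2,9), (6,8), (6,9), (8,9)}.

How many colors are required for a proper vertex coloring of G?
χ(G) = 5

Clique number ω(G) = 5 (lower bound: χ ≥ ω).
The clique on [1, 2, 6, 8, 9] has size 5, forcing χ ≥ 5, and the coloring below uses 5 colors, so χ(G) = 5.
A valid 5-coloring: color 1: [2]; color 2: [1]; color 3: [9]; color 4: [8]; color 5: [6].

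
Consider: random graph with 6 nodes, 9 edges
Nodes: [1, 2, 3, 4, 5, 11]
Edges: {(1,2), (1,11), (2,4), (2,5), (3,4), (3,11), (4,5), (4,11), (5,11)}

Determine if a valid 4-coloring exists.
A valid 4-coloring: color 1: [2, 11]; color 2: [1, 4]; color 3: [3, 5].
(χ(G) = 3 ≤ 4.)

Yes, G is 4-colorable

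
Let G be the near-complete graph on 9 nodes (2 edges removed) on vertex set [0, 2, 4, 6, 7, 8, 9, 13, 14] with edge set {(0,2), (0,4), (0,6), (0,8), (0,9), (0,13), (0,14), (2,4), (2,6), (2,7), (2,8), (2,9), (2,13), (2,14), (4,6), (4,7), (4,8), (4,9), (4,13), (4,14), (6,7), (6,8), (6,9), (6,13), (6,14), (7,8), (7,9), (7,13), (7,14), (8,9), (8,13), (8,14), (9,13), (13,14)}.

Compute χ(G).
χ(G) = 7

Clique number ω(G) = 7 (lower bound: χ ≥ ω).
The clique on [0, 2, 4, 6, 8, 9, 13] has size 7, forcing χ ≥ 7, and the coloring below uses 7 colors, so χ(G) = 7.
A valid 7-coloring: color 1: [8]; color 2: [2]; color 3: [6]; color 4: [4]; color 5: [13]; color 6: [9, 14]; color 7: [0, 7].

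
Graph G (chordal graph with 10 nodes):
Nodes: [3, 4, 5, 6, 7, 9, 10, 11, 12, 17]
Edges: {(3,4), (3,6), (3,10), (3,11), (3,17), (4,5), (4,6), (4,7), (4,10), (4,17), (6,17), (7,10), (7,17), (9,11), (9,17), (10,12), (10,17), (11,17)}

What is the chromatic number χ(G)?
Clique number ω(G) = 4 (lower bound: χ ≥ ω).
The clique on [3, 4, 10, 17] has size 4, forcing χ ≥ 4, and the coloring below uses 4 colors, so χ(G) = 4.
A valid 4-coloring: color 1: [5, 12, 17]; color 2: [4, 11]; color 3: [6, 9, 10]; color 4: [3, 7].

χ(G) = 4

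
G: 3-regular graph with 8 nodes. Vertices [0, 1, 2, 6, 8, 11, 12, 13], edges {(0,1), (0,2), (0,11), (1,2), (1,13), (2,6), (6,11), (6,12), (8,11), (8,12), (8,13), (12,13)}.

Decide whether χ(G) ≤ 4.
A valid 4-coloring: color 1: [2, 11, 13]; color 2: [1, 12]; color 3: [0, 6, 8].
(χ(G) = 3 ≤ 4.)

Yes, G is 4-colorable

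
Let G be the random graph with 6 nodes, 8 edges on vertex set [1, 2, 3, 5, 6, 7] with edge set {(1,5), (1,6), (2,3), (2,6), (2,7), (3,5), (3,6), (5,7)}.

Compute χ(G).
χ(G) = 3

Clique number ω(G) = 3 (lower bound: χ ≥ ω).
The clique on [2, 3, 6] has size 3, forcing χ ≥ 3, and the coloring below uses 3 colors, so χ(G) = 3.
A valid 3-coloring: color 1: [1, 3, 7]; color 2: [5, 6]; color 3: [2].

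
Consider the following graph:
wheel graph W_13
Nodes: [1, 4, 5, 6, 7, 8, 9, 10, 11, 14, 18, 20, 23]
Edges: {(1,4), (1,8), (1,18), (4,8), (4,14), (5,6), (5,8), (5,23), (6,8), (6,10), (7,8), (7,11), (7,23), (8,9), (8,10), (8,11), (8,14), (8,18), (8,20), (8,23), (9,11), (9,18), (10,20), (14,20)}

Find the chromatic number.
Clique number ω(G) = 3 (lower bound: χ ≥ ω).
The clique on [1, 8, 18] has size 3, forcing χ ≥ 3, and the coloring below uses 3 colors, so χ(G) = 3.
A valid 3-coloring: color 1: [8]; color 2: [1, 5, 7, 9, 10, 14]; color 3: [4, 6, 11, 18, 20, 23].

χ(G) = 3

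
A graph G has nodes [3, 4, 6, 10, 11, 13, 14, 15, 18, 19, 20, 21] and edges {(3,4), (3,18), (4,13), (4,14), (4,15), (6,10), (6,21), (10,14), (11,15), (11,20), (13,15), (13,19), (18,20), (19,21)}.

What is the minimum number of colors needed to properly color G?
Clique number ω(G) = 3 (lower bound: χ ≥ ω).
The clique on [4, 13, 15] has size 3, forcing χ ≥ 3, and the coloring below uses 3 colors, so χ(G) = 3.
A valid 3-coloring: color 1: [4, 6, 11, 18, 19]; color 2: [3, 10, 13, 20, 21]; color 3: [14, 15].

χ(G) = 3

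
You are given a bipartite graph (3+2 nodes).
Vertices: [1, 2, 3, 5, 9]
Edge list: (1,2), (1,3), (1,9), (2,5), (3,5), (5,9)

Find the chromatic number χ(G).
χ(G) = 2

Clique number ω(G) = 2 (lower bound: χ ≥ ω).
The graph is bipartite (no odd cycle), so 2 colors suffice: χ(G) = 2.
A valid 2-coloring: color 1: [1, 5]; color 2: [2, 3, 9].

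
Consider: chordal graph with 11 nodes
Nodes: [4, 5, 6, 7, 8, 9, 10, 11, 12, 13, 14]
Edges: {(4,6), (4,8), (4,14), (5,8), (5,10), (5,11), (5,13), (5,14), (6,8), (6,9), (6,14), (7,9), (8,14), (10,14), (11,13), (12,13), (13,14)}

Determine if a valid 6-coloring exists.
Yes, G is 6-colorable

A valid 6-coloring: color 1: [9, 11, 12, 14]; color 2: [5, 6, 7]; color 3: [8, 10, 13]; color 4: [4].
(χ(G) = 4 ≤ 6.)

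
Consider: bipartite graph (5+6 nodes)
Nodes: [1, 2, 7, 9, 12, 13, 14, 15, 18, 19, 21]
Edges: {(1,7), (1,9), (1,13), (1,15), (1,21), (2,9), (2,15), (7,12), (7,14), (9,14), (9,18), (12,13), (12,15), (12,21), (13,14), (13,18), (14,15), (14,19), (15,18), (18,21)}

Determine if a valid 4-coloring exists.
Yes, G is 4-colorable

A valid 4-coloring: color 1: [1, 2, 12, 14, 18]; color 2: [7, 9, 13, 15, 19, 21].
(χ(G) = 2 ≤ 4.)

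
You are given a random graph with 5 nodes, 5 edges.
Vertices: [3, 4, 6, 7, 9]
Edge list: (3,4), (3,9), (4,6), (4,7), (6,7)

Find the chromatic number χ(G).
Clique number ω(G) = 3 (lower bound: χ ≥ ω).
The clique on [4, 6, 7] has size 3, forcing χ ≥ 3, and the coloring below uses 3 colors, so χ(G) = 3.
A valid 3-coloring: color 1: [4, 9]; color 2: [3, 7]; color 3: [6].

χ(G) = 3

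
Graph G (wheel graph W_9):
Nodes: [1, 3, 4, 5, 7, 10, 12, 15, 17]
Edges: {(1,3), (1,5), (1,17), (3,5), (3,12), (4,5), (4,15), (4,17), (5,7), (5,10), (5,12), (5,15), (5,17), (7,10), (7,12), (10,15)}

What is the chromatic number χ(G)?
χ(G) = 3

Clique number ω(G) = 3 (lower bound: χ ≥ ω).
The clique on [1, 5, 17] has size 3, forcing χ ≥ 3, and the coloring below uses 3 colors, so χ(G) = 3.
A valid 3-coloring: color 1: [5]; color 2: [1, 4, 10, 12]; color 3: [3, 7, 15, 17].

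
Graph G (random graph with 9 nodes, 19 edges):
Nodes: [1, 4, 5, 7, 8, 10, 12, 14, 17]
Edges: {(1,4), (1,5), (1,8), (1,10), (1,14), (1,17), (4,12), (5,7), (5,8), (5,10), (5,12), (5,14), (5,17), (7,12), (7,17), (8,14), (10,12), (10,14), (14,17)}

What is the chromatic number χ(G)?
Clique number ω(G) = 4 (lower bound: χ ≥ ω).
The clique on [1, 5, 8, 14] has size 4, forcing χ ≥ 4, and the coloring below uses 4 colors, so χ(G) = 4.
A valid 4-coloring: color 1: [4, 5]; color 2: [1, 12]; color 3: [7, 14]; color 4: [8, 10, 17].

χ(G) = 4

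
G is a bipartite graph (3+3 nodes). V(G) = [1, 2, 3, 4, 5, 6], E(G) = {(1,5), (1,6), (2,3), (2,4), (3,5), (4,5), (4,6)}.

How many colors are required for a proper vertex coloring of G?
Clique number ω(G) = 2 (lower bound: χ ≥ ω).
The graph is bipartite (no odd cycle), so 2 colors suffice: χ(G) = 2.
A valid 2-coloring: color 1: [1, 3, 4]; color 2: [2, 5, 6].

χ(G) = 2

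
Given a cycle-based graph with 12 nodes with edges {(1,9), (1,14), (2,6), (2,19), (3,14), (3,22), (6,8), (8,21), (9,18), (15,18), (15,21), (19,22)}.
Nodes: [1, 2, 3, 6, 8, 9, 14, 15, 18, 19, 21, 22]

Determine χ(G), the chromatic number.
Clique number ω(G) = 2 (lower bound: χ ≥ ω).
The graph is bipartite (no odd cycle), so 2 colors suffice: χ(G) = 2.
A valid 2-coloring: color 1: [2, 8, 9, 14, 15, 22]; color 2: [1, 3, 6, 18, 19, 21].

χ(G) = 2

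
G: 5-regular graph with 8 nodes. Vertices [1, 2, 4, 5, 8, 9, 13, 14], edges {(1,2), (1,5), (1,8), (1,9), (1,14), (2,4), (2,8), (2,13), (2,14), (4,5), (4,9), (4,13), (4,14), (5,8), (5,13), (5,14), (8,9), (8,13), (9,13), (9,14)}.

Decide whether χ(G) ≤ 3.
Odd cycle [14, 1, 8, 13, 4] needs 3 colors (χ ≥ 3).
Vertex 2 is adjacent to every vertex of [1, 4, 8, 13, 14], which already need 3 colors among themselves, so 2 needs a new color (χ ≥ 4).
Hence χ(G) ≥ 4 > 3, so no proper 3-coloring exists.

No, G is not 3-colorable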